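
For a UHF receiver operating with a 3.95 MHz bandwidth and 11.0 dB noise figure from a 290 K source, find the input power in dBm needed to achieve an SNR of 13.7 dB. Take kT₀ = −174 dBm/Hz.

Sensitivity = −174 + 10 log₁₀(B) + NF + SNR_min
= −174 + 65.97 + 11.0 + 13.7
= −83.33 dBm → −83.3 dBm

−83.3 dBm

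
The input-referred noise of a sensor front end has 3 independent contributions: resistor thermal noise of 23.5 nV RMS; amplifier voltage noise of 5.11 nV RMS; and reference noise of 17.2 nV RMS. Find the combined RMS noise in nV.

Uncorrelated sources add in power (mean-square): V_tot = √(ΣV_i²)
V_tot = √[(2.35×10⁻⁸)² + (5.11×10⁻⁹)² + (1.72×10⁻⁸)²] = 2.96×10⁻⁸ V = 29.6 nV

29.6 nV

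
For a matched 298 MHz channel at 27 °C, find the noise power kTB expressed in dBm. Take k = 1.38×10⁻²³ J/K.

−89.1 dBm

T = 27 °C + 273.15 = 300.15 K
P_n = kTB = 1.38×10⁻²³ × 300.15 × 2.98×10⁸ = 1.23×10⁻¹² W
In dBm: 10 log₁₀(1.23×10⁻¹² / 10⁻³) = −89.1 dBm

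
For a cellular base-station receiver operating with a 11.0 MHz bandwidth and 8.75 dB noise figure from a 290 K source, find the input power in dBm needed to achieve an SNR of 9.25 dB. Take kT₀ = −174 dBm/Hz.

−85.6 dBm

Sensitivity = −174 + 10 log₁₀(B) + NF + SNR_min
= −174 + 70.41 + 8.75 + 9.25
= −85.59 dBm → −85.6 dBm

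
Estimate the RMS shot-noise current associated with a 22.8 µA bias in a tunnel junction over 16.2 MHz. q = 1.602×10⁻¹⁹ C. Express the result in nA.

10.9 nA

I_n = √(2qI·B)
2qI·B = 2 × 1.602×10⁻¹⁹ × 2.28×10⁻⁵ × 1.62×10⁷ = 1.18×10⁻¹⁶ A²
I_n = √(1.18×10⁻¹⁶) = 1.09×10⁻⁸ A = 10.9 nA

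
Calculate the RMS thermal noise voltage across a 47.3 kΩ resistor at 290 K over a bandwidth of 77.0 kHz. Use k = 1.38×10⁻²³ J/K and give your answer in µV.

V_n = √(4kTRB)
4kTRB = 4 × 1.38×10⁻²³ × 290 × 4.73×10⁴ × 7.70×10⁴ = 5.83×10⁻¹¹ V²
V_n = √(5.83×10⁻¹¹) = 7.64×10⁻⁶ V = 7.64 µV

7.64 µV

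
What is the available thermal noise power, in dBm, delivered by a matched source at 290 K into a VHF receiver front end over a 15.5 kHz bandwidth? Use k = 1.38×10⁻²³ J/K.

P_n = kTB = 1.38×10⁻²³ × 290 × 1.55×10⁴ = 6.20×10⁻¹⁷ W
In dBm: 10 log₁₀(6.20×10⁻¹⁷ / 10⁻³) = −132.1 dBm

−132.1 dBm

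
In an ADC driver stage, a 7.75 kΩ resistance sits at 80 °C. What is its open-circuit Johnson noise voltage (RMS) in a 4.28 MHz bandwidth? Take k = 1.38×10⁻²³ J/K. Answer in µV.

25.4 µV

T = 80 °C + 273.15 = 353.15 K
V_n = √(4kTRB)
4kTRB = 4 × 1.38×10⁻²³ × 353.15 × 7.75×10³ × 4.28×10⁶ = 6.47×10⁻¹⁰ V²
V_n = √(6.47×10⁻¹⁰) = 2.54×10⁻⁵ V = 25.4 µV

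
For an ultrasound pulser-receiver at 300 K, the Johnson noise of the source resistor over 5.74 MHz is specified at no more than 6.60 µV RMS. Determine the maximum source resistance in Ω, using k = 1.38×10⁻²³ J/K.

458 Ω

Johnson–Nyquist: V_n = √(4kTRB) ⇒ R = V_n² / (4kTB)
4kTB = 4 × 1.38×10⁻²³ × 300 × 5.74×10⁶ = 9.51×10⁻¹⁴
R = (6.60×10⁻⁶)² / 9.51×10⁻¹⁴ = 4.58×10² Ω = 458 Ω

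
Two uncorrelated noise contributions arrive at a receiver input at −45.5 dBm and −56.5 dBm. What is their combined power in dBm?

Convert to linear, add, convert back:
P₁ = 2.82×10⁻⁸ W, P₂ = 2.24×10⁻⁹ W
P_tot = 3.04×10⁻⁸ W → 10 log₁₀(P_tot / 10⁻³) = −45.2 dBm

−45.2 dBm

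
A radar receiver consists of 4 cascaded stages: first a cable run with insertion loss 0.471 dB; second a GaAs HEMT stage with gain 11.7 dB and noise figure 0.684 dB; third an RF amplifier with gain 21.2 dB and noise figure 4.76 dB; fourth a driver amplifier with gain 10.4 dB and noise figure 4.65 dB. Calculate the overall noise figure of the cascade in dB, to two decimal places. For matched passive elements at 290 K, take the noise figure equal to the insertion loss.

1.63 dB

Convert to linear (a loss of L dB is a gain of −L dB): F_i = 10^(NF_i/10), G_i = 10^(G_i,dB/10)
  Stage 1: F_1 = 10^(0.471/10) = 1.115, G_1 = 10^(−0.471/10) = 0.8972
  Stage 2: F_2 = 10^(0.684/10) = 1.171, G_2 = 10^(11.7/10) = 14.79
  Stage 3: F_3 = 10^(4.76/10) = 2.992, G_3 = 10^(21.2/10) = 131.8
  Stage 4: F_4 = 10^(4.65/10) = 2.917, G_4 = 10^(10.4/10) = 10.96
Friis cascade:
  F = 1.115 + (1.171 − 1)/0.8972 + (2.992 − 1)/13.27 + (2.917 − 1)/1749 = 1.456
NF = 10 log₁₀(1.456) = 1.63 dB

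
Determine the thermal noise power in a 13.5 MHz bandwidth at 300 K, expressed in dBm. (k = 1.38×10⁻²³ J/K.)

−102.5 dBm

P_n = kTB = 1.38×10⁻²³ × 300 × 1.35×10⁷ = 5.59×10⁻¹⁴ W
In dBm: 10 log₁₀(5.59×10⁻¹⁴ / 10⁻³) = −102.5 dBm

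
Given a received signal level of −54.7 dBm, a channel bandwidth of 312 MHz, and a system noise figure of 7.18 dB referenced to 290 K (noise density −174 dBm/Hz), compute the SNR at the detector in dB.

27.2 dB

Noise floor: N = −174 + 10 log₁₀(B) + NF
10 log₁₀(3.12×10⁸) = 84.94 dB
N = −174 + 84.94 + 7.18 = −81.88 dBm
SNR = P_sig − N = −54.7 − (−81.88) = 27.18 dB → 27.2 dB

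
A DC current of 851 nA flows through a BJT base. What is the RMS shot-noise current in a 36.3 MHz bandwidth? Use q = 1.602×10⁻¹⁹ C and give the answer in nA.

I_n = √(2qI·B)
2qI·B = 2 × 1.602×10⁻¹⁹ × 8.51×10⁻⁷ × 3.63×10⁷ = 9.90×10⁻¹⁸ A²
I_n = √(9.90×10⁻¹⁸) = 3.15×10⁻⁹ A = 3.15 nA

3.15 nA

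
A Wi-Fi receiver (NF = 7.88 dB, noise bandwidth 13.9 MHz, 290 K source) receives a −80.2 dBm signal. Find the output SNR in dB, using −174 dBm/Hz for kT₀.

Noise floor: N = −174 + 10 log₁₀(B) + NF
10 log₁₀(1.39×10⁷) = 71.43 dB
N = −174 + 71.43 + 7.88 = −94.69 dBm
SNR = P_sig − N = −80.2 − (−94.69) = 14.49 dB → 14.5 dB

14.5 dB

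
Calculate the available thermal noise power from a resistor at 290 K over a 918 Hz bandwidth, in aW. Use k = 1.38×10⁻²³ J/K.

P_n = kTB = 1.38×10⁻²³ × 290 × 9.18×10² = 3.67×10⁻¹⁸ W = 3.67 aW

3.67 aW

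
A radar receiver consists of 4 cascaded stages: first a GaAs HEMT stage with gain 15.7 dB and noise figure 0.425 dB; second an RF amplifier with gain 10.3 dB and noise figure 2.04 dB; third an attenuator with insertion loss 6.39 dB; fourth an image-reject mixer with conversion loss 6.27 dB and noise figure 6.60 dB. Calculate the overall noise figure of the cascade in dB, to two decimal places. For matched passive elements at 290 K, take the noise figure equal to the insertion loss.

Convert to linear (a loss of L dB is a gain of −L dB): F_i = 10^(NF_i/10), G_i = 10^(G_i,dB/10)
  Stage 1: F_1 = 10^(0.425/10) = 1.103, G_1 = 10^(15.7/10) = 37.15
  Stage 2: F_2 = 10^(2.04/10) = 1.600, G_2 = 10^(10.3/10) = 10.72
  Stage 3: F_3 = 10^(6.39/10) = 4.355, G_3 = 10^(−6.39/10) = 0.2296
  Stage 4: F_4 = 10^(6.60/10) = 4.571, G_4 = 10^(−6.27/10) = 0.2360
Friis cascade:
  F = 1.103 + (1.600 − 1)/37.15 + (4.355 − 1)/398.1 + (4.571 − 1)/91.41 = 1.166
NF = 10 log₁₀(1.166) = 0.67 dB

0.67 dB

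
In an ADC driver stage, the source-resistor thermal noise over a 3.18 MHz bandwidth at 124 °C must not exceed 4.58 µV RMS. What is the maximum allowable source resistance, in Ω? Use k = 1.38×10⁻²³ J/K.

301 Ω

T = 124 °C + 273.15 = 397.15 K
Johnson–Nyquist: V_n = √(4kTRB) ⇒ R = V_n² / (4kTB)
4kTB = 4 × 1.38×10⁻²³ × 397.15 × 3.18×10⁶ = 6.97×10⁻¹⁴
R = (4.58×10⁻⁶)² / 6.97×10⁻¹⁴ = 3.01×10² Ω = 301 Ω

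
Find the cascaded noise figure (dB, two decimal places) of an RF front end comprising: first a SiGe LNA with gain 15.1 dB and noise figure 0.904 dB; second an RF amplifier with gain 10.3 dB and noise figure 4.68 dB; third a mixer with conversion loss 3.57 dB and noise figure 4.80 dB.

Convert to linear (a loss of L dB is a gain of −L dB): F_i = 10^(NF_i/10), G_i = 10^(G_i,dB/10)
  Stage 1: F_1 = 10^(0.904/10) = 1.231, G_1 = 10^(15.1/10) = 32.36
  Stage 2: F_2 = 10^(4.68/10) = 2.938, G_2 = 10^(10.3/10) = 10.72
  Stage 3: F_3 = 10^(4.80/10) = 3.020, G_3 = 10^(−3.57/10) = 0.4395
Friis cascade:
  F = 1.231 + (2.938 − 1)/32.36 + (3.020 − 1)/346.7 = 1.297
NF = 10 log₁₀(1.297) = 1.13 dB

1.13 dB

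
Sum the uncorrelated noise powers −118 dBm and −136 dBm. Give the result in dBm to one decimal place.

Convert to linear, add, convert back:
P₁ = 1.58×10⁻¹⁵ W, P₂ = 2.51×10⁻¹⁷ W
P_tot = 1.61×10⁻¹⁵ W → 10 log₁₀(P_tot / 10⁻³) = −117.9 dBm

−117.9 dBm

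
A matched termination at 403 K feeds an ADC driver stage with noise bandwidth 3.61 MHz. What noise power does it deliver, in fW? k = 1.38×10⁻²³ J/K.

P_n = kTB = 1.38×10⁻²³ × 403 × 3.61×10⁶ = 2.01×10⁻¹⁴ W = 20.1 fW

20.1 fW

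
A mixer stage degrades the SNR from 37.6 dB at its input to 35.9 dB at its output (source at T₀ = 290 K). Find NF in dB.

NF (dB) = SNR_in(dB) − SNR_out(dB) when the source is at T₀
NF = 37.6 − 35.9 = 1.7 dB

1.7 dB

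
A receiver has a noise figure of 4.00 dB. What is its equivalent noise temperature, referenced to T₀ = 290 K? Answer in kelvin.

438 K

F = 10^(4.00/10) = 2.51189
T_e = (F − 1)·T₀ = (2.51189 − 1) × 290 = 438 K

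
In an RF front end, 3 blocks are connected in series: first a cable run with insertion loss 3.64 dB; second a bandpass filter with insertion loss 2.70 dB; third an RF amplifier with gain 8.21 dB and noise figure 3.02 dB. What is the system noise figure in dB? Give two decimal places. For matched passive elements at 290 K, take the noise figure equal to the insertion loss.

Convert to linear (a loss of L dB is a gain of −L dB): F_i = 10^(NF_i/10), G_i = 10^(G_i,dB/10)
  Stage 1: F_1 = 10^(3.64/10) = 2.312, G_1 = 10^(−3.64/10) = 0.4325
  Stage 2: F_2 = 10^(2.70/10) = 1.862, G_2 = 10^(−2.70/10) = 0.5370
  Stage 3: F_3 = 10^(3.02/10) = 2.004, G_3 = 10^(8.21/10) = 6.622
Friis cascade:
  F = 2.312 + (1.862 − 1)/0.4325 + (2.004 − 1)/0.2323 = 8.630
NF = 10 log₁₀(8.630) = 9.36 dB

9.36 dB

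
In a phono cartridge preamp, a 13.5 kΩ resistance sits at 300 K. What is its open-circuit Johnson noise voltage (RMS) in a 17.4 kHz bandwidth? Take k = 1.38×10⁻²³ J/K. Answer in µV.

V_n = √(4kTRB)
4kTRB = 4 × 1.38×10⁻²³ × 300 × 1.35×10⁴ × 1.74×10⁴ = 3.89×10⁻¹² V²
V_n = √(3.89×10⁻¹²) = 1.97×10⁻⁶ V = 1.97 µV

1.97 µV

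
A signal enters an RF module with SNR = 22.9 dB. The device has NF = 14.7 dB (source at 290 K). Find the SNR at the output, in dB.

8.2 dB

By definition F = SNR_in/SNR_out, so in dB: SNR_out = SNR_in − NF
SNR_out = 22.9 − 14.7 = 8.2 dB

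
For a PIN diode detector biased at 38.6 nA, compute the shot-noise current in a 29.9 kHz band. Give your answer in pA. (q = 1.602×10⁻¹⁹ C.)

I_n = √(2qI·B)
2qI·B = 2 × 1.602×10⁻¹⁹ × 3.86×10⁻⁸ × 2.99×10⁴ = 3.70×10⁻²² A²
I_n = √(3.70×10⁻²²) = 1.92×10⁻¹¹ A = 19.2 pA

19.2 pA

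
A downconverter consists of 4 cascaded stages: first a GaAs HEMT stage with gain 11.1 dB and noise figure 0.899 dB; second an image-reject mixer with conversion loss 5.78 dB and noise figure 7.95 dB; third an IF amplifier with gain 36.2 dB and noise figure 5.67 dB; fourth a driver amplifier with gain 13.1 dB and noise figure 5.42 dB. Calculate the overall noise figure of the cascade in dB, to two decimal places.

Convert to linear (a loss of L dB is a gain of −L dB): F_i = 10^(NF_i/10), G_i = 10^(G_i,dB/10)
  Stage 1: F_1 = 10^(0.899/10) = 1.230, G_1 = 10^(11.1/10) = 12.88
  Stage 2: F_2 = 10^(7.95/10) = 6.237, G_2 = 10^(−5.78/10) = 0.2642
  Stage 3: F_3 = 10^(5.67/10) = 3.690, G_3 = 10^(36.2/10) = 4169
  Stage 4: F_4 = 10^(5.42/10) = 3.483, G_4 = 10^(13.1/10) = 20.42
Friis cascade:
  F = 1.230 + (6.237 − 1)/12.88 + (3.690 − 1)/3.404 + (3.483 − 1)/1.419×10⁴ = 2.427
NF = 10 log₁₀(2.427) = 3.85 dB

3.85 dB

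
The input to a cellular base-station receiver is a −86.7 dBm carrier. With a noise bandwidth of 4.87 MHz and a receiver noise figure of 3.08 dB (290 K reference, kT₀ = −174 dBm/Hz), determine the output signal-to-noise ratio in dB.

17.3 dB

Noise floor: N = −174 + 10 log₁₀(B) + NF
10 log₁₀(4.87×10⁶) = 66.88 dB
N = −174 + 66.88 + 3.08 = −104.04 dBm
SNR = P_sig − N = −86.7 − (−104.04) = 17.34 dB → 17.3 dB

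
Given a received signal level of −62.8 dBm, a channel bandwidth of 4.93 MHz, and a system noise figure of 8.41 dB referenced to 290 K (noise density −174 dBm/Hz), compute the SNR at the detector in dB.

Noise floor: N = −174 + 10 log₁₀(B) + NF
10 log₁₀(4.93×10⁶) = 66.93 dB
N = −174 + 66.93 + 8.41 = −98.66 dBm
SNR = P_sig − N = −62.8 − (−98.66) = 35.86 dB → 35.9 dB

35.9 dB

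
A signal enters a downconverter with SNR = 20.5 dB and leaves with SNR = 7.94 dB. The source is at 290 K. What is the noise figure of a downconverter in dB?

12.56 dB

NF (dB) = SNR_in(dB) − SNR_out(dB) when the source is at T₀
NF = 20.5 − 7.94 = 12.56 dB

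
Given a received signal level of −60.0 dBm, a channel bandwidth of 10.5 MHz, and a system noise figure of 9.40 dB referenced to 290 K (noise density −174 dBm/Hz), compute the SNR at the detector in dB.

Noise floor: N = −174 + 10 log₁₀(B) + NF
10 log₁₀(1.05×10⁷) = 70.21 dB
N = −174 + 70.21 + 9.40 = −94.39 dBm
SNR = P_sig − N = −60.0 − (−94.39) = 34.39 dB → 34.4 dB

34.4 dB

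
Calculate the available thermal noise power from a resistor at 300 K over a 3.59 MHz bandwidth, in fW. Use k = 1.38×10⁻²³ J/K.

P_n = kTB = 1.38×10⁻²³ × 300 × 3.59×10⁶ = 1.49×10⁻¹⁴ W = 14.9 fW

14.9 fW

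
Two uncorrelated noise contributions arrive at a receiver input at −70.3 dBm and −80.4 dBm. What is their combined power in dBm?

−69.9 dBm

Convert to linear, add, convert back:
P₁ = 9.33×10⁻¹¹ W, P₂ = 9.12×10⁻¹² W
P_tot = 1.02×10⁻¹⁰ W → 10 log₁₀(P_tot / 10⁻³) = −69.9 dBm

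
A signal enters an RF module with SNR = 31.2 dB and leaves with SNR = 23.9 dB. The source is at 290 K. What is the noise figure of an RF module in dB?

7.3 dB

NF (dB) = SNR_in(dB) − SNR_out(dB) when the source is at T₀
NF = 31.2 − 23.9 = 7.3 dB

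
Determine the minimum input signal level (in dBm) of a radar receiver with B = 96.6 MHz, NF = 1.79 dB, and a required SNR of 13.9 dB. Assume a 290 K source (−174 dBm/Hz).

−78.5 dBm

Sensitivity = −174 + 10 log₁₀(B) + NF + SNR_min
= −174 + 79.85 + 1.79 + 13.9
= −78.46 dBm → −78.5 dBm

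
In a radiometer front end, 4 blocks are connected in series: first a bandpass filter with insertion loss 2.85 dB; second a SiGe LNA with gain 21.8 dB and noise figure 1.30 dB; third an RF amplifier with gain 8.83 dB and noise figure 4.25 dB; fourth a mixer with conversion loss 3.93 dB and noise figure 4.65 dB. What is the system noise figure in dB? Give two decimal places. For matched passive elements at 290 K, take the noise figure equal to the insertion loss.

4.19 dB

Convert to linear (a loss of L dB is a gain of −L dB): F_i = 10^(NF_i/10), G_i = 10^(G_i,dB/10)
  Stage 1: F_1 = 10^(2.85/10) = 1.928, G_1 = 10^(−2.85/10) = 0.5188
  Stage 2: F_2 = 10^(1.30/10) = 1.349, G_2 = 10^(21.8/10) = 151.4
  Stage 3: F_3 = 10^(4.25/10) = 2.661, G_3 = 10^(8.83/10) = 7.638
  Stage 4: F_4 = 10^(4.65/10) = 2.917, G_4 = 10^(−3.93/10) = 0.4046
Friis cascade:
  F = 1.928 + (1.349 − 1)/0.5188 + (2.661 − 1)/78.52 + (2.917 − 1)/599.8 = 2.625
NF = 10 log₁₀(2.625) = 4.19 dB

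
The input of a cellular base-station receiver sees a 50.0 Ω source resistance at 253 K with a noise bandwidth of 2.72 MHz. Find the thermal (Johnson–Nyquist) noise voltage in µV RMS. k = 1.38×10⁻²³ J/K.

1.38 µV

V_n = √(4kTRB)
4kTRB = 4 × 1.38×10⁻²³ × 253 × 5.00×10¹ × 2.72×10⁶ = 1.90×10⁻¹² V²
V_n = √(1.90×10⁻¹²) = 1.38×10⁻⁶ V = 1.38 µV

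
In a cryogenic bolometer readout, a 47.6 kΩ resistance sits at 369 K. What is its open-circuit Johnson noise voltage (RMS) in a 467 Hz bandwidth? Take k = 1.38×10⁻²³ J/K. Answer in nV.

V_n = √(4kTRB)
4kTRB = 4 × 1.38×10⁻²³ × 369 × 4.76×10⁴ × 4.67×10² = 4.53×10⁻¹³ V²
V_n = √(4.53×10⁻¹³) = 6.73×10⁻⁷ V = 673 nV

673 nV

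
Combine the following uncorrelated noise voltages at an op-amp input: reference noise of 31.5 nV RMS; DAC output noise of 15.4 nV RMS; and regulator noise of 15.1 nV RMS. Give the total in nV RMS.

Uncorrelated sources add in power (mean-square): V_tot = √(ΣV_i²)
V_tot = √[(3.15×10⁻⁸)² + (1.54×10⁻⁸)² + (1.51×10⁻⁸)²] = 3.82×10⁻⁸ V = 38.2 nV

38.2 nV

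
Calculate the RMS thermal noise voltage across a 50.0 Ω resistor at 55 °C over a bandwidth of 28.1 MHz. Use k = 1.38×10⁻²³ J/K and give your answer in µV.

T = 55 °C + 273.15 = 328.15 K
V_n = √(4kTRB)
4kTRB = 4 × 1.38×10⁻²³ × 328.15 × 5.00×10¹ × 2.81×10⁷ = 2.55×10⁻¹¹ V²
V_n = √(2.55×10⁻¹¹) = 5.04×10⁻⁶ V = 5.04 µV

5.04 µV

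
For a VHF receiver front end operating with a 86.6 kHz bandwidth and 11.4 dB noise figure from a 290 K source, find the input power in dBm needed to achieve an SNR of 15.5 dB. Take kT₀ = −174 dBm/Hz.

Sensitivity = −174 + 10 log₁₀(B) + NF + SNR_min
= −174 + 49.38 + 11.4 + 15.5
= −97.72 dBm → −97.7 dBm

−97.7 dBm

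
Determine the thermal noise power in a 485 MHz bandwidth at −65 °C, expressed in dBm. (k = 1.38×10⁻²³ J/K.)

T = −65 °C + 273.15 = 208.15 K
P_n = kTB = 1.38×10⁻²³ × 208.15 × 4.85×10⁸ = 1.39×10⁻¹² W
In dBm: 10 log₁₀(1.39×10⁻¹² / 10⁻³) = −88.6 dBm

−88.6 dBm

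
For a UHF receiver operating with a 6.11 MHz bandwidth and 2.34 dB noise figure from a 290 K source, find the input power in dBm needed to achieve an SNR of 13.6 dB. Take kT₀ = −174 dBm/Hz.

−90.2 dBm

Sensitivity = −174 + 10 log₁₀(B) + NF + SNR_min
= −174 + 67.86 + 2.34 + 13.6
= −90.20 dBm → −90.2 dBm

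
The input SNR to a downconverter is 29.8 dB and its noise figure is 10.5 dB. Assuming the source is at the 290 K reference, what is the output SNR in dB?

19.3 dB

By definition F = SNR_in/SNR_out, so in dB: SNR_out = SNR_in − NF
SNR_out = 29.8 − 10.5 = 19.3 dB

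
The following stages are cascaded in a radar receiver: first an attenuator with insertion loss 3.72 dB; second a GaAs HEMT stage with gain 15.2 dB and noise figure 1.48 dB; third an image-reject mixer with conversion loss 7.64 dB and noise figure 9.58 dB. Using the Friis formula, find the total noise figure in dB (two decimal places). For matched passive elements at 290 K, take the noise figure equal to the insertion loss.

5.89 dB

Convert to linear (a loss of L dB is a gain of −L dB): F_i = 10^(NF_i/10), G_i = 10^(G_i,dB/10)
  Stage 1: F_1 = 10^(3.72/10) = 2.355, G_1 = 10^(−3.72/10) = 0.4246
  Stage 2: F_2 = 10^(1.48/10) = 1.406, G_2 = 10^(15.2/10) = 33.11
  Stage 3: F_3 = 10^(9.58/10) = 9.078, G_3 = 10^(−7.64/10) = 0.1722
Friis cascade:
  F = 2.355 + (1.406 − 1)/0.4246 + (9.078 − 1)/14.06 = 3.886
NF = 10 log₁₀(3.886) = 5.89 dB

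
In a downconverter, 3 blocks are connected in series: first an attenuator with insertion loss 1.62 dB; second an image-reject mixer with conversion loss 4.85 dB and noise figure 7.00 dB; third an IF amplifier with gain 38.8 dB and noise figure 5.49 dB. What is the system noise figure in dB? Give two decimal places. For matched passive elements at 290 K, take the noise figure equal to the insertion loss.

12.68 dB

Convert to linear (a loss of L dB is a gain of −L dB): F_i = 10^(NF_i/10), G_i = 10^(G_i,dB/10)
  Stage 1: F_1 = 10^(1.62/10) = 1.452, G_1 = 10^(−1.62/10) = 0.6887
  Stage 2: F_2 = 10^(7.00/10) = 5.012, G_2 = 10^(−4.85/10) = 0.3273
  Stage 3: F_3 = 10^(5.49/10) = 3.540, G_3 = 10^(38.8/10) = 7586
Friis cascade:
  F = 1.452 + (5.012 − 1)/0.6887 + (3.540 − 1)/0.2254 = 18.55
NF = 10 log₁₀(18.55) = 12.68 dB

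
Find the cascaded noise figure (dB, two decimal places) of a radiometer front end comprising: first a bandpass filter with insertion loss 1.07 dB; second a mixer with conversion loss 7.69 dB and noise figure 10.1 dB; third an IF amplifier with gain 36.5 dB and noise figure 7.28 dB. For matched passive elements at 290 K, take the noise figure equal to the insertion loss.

Convert to linear (a loss of L dB is a gain of −L dB): F_i = 10^(NF_i/10), G_i = 10^(G_i,dB/10)
  Stage 1: F_1 = 10^(1.07/10) = 1.279, G_1 = 10^(−1.07/10) = 0.7816
  Stage 2: F_2 = 10^(10.1/10) = 10.23, G_2 = 10^(−7.69/10) = 0.1702
  Stage 3: F_3 = 10^(7.28/10) = 5.346, G_3 = 10^(36.5/10) = 4467
Friis cascade:
  F = 1.279 + (10.23 − 1)/0.7816 + (5.346 − 1)/0.1330 = 45.75
NF = 10 log₁₀(45.75) = 16.60 dB

16.60 dB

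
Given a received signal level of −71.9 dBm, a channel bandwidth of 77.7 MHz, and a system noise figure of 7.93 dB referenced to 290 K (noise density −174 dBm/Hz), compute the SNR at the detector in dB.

15.3 dB

Noise floor: N = −174 + 10 log₁₀(B) + NF
10 log₁₀(7.77×10⁷) = 78.9 dB
N = −174 + 78.9 + 7.93 = −87.17 dBm
SNR = P_sig − N = −71.9 − (−87.17) = 15.27 dB → 15.3 dB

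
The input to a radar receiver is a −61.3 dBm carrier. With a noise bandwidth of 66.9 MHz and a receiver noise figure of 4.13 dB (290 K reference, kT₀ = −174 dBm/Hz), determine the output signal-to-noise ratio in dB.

Noise floor: N = −174 + 10 log₁₀(B) + NF
10 log₁₀(6.69×10⁷) = 78.25 dB
N = −174 + 78.25 + 4.13 = −91.62 dBm
SNR = P_sig − N = −61.3 − (−91.62) = 30.32 dB → 30.3 dB

30.3 dB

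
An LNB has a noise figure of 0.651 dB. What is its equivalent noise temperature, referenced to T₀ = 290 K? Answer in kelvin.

F = 10^(0.651/10) = 1.16172
T_e = (F − 1)·T₀ = (1.16172 − 1) × 290 = 46.9 K

46.9 K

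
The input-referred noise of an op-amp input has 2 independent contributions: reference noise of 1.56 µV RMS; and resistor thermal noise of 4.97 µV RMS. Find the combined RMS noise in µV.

Uncorrelated sources add in power (mean-square): V_tot = √(ΣV_i²)
V_tot = √[(1.56×10⁻⁶)² + (4.97×10⁻⁶)²] = 5.21×10⁻⁶ V = 5.21 µV

5.21 µV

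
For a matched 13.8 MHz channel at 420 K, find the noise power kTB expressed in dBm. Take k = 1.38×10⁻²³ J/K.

−101.0 dBm

P_n = kTB = 1.38×10⁻²³ × 420 × 1.38×10⁷ = 8.00×10⁻¹⁴ W
In dBm: 10 log₁₀(8.00×10⁻¹⁴ / 10⁻³) = −101.0 dBm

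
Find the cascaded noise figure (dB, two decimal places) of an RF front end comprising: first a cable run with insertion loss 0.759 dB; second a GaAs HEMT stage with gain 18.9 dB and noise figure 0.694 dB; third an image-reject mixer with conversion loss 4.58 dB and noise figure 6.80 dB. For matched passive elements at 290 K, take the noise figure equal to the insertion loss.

Convert to linear (a loss of L dB is a gain of −L dB): F_i = 10^(NF_i/10), G_i = 10^(G_i,dB/10)
  Stage 1: F_1 = 10^(0.759/10) = 1.191, G_1 = 10^(−0.759/10) = 0.8397
  Stage 2: F_2 = 10^(0.694/10) = 1.173, G_2 = 10^(18.9/10) = 77.62
  Stage 3: F_3 = 10^(6.80/10) = 4.786, G_3 = 10^(−4.58/10) = 0.3483
Friis cascade:
  F = 1.191 + (1.173 − 1)/0.8397 + (4.786 − 1)/65.18 = 1.455
NF = 10 log₁₀(1.455) = 1.63 dB

1.63 dB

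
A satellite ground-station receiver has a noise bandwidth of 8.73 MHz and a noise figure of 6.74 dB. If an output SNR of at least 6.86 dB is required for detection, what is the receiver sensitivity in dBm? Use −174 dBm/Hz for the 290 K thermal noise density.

−91.0 dBm

Sensitivity = −174 + 10 log₁₀(B) + NF + SNR_min
= −174 + 69.41 + 6.74 + 6.86
= −90.99 dBm → −91.0 dBm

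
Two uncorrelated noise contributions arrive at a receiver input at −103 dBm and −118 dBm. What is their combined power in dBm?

−102.9 dBm

Convert to linear, add, convert back:
P₁ = 5.01×10⁻¹⁴ W, P₂ = 1.58×10⁻¹⁵ W
P_tot = 5.17×10⁻¹⁴ W → 10 log₁₀(P_tot / 10⁻³) = −102.9 dBm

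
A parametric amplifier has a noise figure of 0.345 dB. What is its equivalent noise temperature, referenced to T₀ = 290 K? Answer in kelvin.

F = 10^(0.345/10) = 1.08268
T_e = (F − 1)·T₀ = (1.08268 − 1) × 290 = 24.0 K

24.0 K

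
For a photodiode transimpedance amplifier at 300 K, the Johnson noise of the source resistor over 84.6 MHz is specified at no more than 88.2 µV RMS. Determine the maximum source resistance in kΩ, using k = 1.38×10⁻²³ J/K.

Johnson–Nyquist: V_n = √(4kTRB) ⇒ R = V_n² / (4kTB)
4kTB = 4 × 1.38×10⁻²³ × 300 × 8.46×10⁷ = 1.40×10⁻¹²
R = (8.82×10⁻⁵)² / 1.40×10⁻¹² = 5.55×10³ Ω = 5.55 kΩ

5.55 kΩ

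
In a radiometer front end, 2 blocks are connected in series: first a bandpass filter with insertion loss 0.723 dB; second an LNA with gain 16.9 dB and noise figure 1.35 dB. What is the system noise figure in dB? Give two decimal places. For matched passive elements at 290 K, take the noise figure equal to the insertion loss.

Convert to linear (a loss of L dB is a gain of −L dB): F_i = 10^(NF_i/10), G_i = 10^(G_i,dB/10)
  Stage 1: F_1 = 10^(0.723/10) = 1.181, G_1 = 10^(−0.723/10) = 0.8466
  Stage 2: F_2 = 10^(1.35/10) = 1.365, G_2 = 10^(16.9/10) = 48.98
Friis cascade:
  F = 1.181 + (1.365 − 1)/0.8466 = 1.612
NF = 10 log₁₀(1.612) = 2.07 dB

2.07 dB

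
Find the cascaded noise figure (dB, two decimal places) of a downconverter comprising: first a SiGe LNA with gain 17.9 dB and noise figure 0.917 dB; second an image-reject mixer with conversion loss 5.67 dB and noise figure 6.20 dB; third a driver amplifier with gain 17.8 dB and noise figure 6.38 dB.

1.72 dB

Convert to linear (a loss of L dB is a gain of −L dB): F_i = 10^(NF_i/10), G_i = 10^(G_i,dB/10)
  Stage 1: F_1 = 10^(0.917/10) = 1.235, G_1 = 10^(17.9/10) = 61.66
  Stage 2: F_2 = 10^(6.20/10) = 4.169, G_2 = 10^(−5.67/10) = 0.2710
  Stage 3: F_3 = 10^(6.38/10) = 4.345, G_3 = 10^(17.8/10) = 60.26
Friis cascade:
  F = 1.235 + (4.169 − 1)/61.66 + (4.345 − 1)/16.71 = 1.487
NF = 10 log₁₀(1.487) = 1.72 dB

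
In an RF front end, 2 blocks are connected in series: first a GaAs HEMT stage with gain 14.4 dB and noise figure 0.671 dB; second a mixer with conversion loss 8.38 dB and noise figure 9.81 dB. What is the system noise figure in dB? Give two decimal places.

Convert to linear (a loss of L dB is a gain of −L dB): F_i = 10^(NF_i/10), G_i = 10^(G_i,dB/10)
  Stage 1: F_1 = 10^(0.671/10) = 1.167, G_1 = 10^(14.4/10) = 27.54
  Stage 2: F_2 = 10^(9.81/10) = 9.572, G_2 = 10^(−8.38/10) = 0.1452
Friis cascade:
  F = 1.167 + (9.572 − 1)/27.54 = 1.478
NF = 10 log₁₀(1.478) = 1.70 dB

1.70 dB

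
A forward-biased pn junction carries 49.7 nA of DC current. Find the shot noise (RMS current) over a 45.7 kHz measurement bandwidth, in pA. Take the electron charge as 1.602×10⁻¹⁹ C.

I_n = √(2qI·B)
2qI·B = 2 × 1.602×10⁻¹⁹ × 4.97×10⁻⁸ × 4.57×10⁴ = 7.28×10⁻²² A²
I_n = √(7.28×10⁻²²) = 2.70×10⁻¹¹ A = 27.0 pA

27.0 pA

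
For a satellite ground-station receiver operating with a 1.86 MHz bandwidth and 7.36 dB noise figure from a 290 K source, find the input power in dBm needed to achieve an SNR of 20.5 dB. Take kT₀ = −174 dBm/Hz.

−83.4 dBm

Sensitivity = −174 + 10 log₁₀(B) + NF + SNR_min
= −174 + 62.7 + 7.36 + 20.5
= −83.44 dBm → −83.4 dBm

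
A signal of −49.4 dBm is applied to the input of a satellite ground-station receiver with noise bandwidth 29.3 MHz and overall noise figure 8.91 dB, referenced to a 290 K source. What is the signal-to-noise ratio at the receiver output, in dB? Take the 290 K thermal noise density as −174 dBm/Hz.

Noise floor: N = −174 + 10 log₁₀(B) + NF
10 log₁₀(2.93×10⁷) = 74.67 dB
N = −174 + 74.67 + 8.91 = −90.42 dBm
SNR = P_sig − N = −49.4 − (−90.42) = 41.02 dB → 41.0 dB

41.0 dB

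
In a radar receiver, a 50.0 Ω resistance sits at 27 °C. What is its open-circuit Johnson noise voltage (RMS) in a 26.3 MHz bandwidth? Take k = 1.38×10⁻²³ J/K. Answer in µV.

T = 27 °C + 273.15 = 300.15 K
V_n = √(4kTRB)
4kTRB = 4 × 1.38×10⁻²³ × 300.15 × 5.00×10¹ × 2.63×10⁷ = 2.18×10⁻¹¹ V²
V_n = √(2.18×10⁻¹¹) = 4.67×10⁻⁶ V = 4.67 µV

4.67 µV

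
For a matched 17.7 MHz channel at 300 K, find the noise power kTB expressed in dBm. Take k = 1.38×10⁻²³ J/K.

−101.4 dBm

P_n = kTB = 1.38×10⁻²³ × 300 × 1.77×10⁷ = 7.33×10⁻¹⁴ W
In dBm: 10 log₁₀(7.33×10⁻¹⁴ / 10⁻³) = −101.4 dBm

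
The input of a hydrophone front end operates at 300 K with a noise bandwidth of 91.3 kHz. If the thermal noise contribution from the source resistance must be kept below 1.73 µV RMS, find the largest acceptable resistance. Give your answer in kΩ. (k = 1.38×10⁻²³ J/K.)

Johnson–Nyquist: V_n = √(4kTRB) ⇒ R = V_n² / (4kTB)
4kTB = 4 × 1.38×10⁻²³ × 300 × 9.13×10⁴ = 1.51×10⁻¹⁵
R = (1.73×10⁻⁶)² / 1.51×10⁻¹⁵ = 1.98×10³ Ω = 1.98 kΩ

1.98 kΩ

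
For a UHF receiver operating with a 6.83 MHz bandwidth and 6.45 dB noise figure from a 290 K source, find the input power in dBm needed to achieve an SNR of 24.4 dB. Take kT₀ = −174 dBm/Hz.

Sensitivity = −174 + 10 log₁₀(B) + NF + SNR_min
= −174 + 68.34 + 6.45 + 24.4
= −74.81 dBm → −74.8 dBm

−74.8 dBm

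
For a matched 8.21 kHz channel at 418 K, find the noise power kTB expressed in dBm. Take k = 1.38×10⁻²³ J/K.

P_n = kTB = 1.38×10⁻²³ × 418 × 8.21×10³ = 4.74×10⁻¹⁷ W
In dBm: 10 log₁₀(4.74×10⁻¹⁷ / 10⁻³) = −133.2 dBm

−133.2 dBm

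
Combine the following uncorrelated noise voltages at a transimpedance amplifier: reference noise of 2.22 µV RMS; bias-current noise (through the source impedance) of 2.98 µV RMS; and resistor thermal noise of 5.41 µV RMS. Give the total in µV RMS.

6.56 µV

Uncorrelated sources add in power (mean-square): V_tot = √(ΣV_i²)
V_tot = √[(2.22×10⁻⁶)² + (2.98×10⁻⁶)² + (5.41×10⁻⁶)²] = 6.56×10⁻⁶ V = 6.56 µV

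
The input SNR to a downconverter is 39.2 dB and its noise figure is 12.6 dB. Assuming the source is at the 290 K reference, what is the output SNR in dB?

26.6 dB

By definition F = SNR_in/SNR_out, so in dB: SNR_out = SNR_in − NF
SNR_out = 39.2 − 12.6 = 26.6 dB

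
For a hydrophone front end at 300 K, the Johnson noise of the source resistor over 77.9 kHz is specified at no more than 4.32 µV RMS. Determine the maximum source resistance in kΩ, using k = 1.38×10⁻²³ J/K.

Johnson–Nyquist: V_n = √(4kTRB) ⇒ R = V_n² / (4kTB)
4kTB = 4 × 1.38×10⁻²³ × 300 × 7.79×10⁴ = 1.29×10⁻¹⁵
R = (4.32×10⁻⁶)² / 1.29×10⁻¹⁵ = 1.45×10⁴ Ω = 14.5 kΩ

14.5 kΩ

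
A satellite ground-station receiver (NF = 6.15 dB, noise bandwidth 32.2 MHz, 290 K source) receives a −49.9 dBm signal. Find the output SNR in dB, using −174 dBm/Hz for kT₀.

42.9 dB

Noise floor: N = −174 + 10 log₁₀(B) + NF
10 log₁₀(3.22×10⁷) = 75.08 dB
N = −174 + 75.08 + 6.15 = −92.77 dBm
SNR = P_sig − N = −49.9 − (−92.77) = 42.87 dB → 42.9 dB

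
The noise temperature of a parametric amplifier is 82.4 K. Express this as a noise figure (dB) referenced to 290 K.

1.09 dB

F = 1 + T_e/T₀ = 1 + 82.4/290 = 1.28414
NF = 10 log₁₀(1.28414) = 1.09 dB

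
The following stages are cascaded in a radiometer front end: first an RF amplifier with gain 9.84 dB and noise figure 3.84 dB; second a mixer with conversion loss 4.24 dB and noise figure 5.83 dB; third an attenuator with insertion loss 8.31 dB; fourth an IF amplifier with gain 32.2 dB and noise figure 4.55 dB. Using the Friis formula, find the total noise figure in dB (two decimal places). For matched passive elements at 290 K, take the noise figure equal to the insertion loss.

Convert to linear (a loss of L dB is a gain of −L dB): F_i = 10^(NF_i/10), G_i = 10^(G_i,dB/10)
  Stage 1: F_1 = 10^(3.84/10) = 2.421, G_1 = 10^(9.84/10) = 9.638
  Stage 2: F_2 = 10^(5.83/10) = 3.828, G_2 = 10^(−4.24/10) = 0.3767
  Stage 3: F_3 = 10^(8.31/10) = 6.776, G_3 = 10^(−8.31/10) = 0.1476
  Stage 4: F_4 = 10^(4.55/10) = 2.851, G_4 = 10^(32.2/10) = 1660
Friis cascade:
  F = 2.421 + (3.828 − 1)/9.638 + (6.776 − 1)/3.631 + (2.851 − 1)/0.5358 = 7.760
NF = 10 log₁₀(7.760) = 8.90 dB

8.90 dB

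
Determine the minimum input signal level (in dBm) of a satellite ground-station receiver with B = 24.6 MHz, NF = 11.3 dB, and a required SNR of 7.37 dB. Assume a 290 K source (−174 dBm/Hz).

−81.4 dBm

Sensitivity = −174 + 10 log₁₀(B) + NF + SNR_min
= −174 + 73.91 + 11.3 + 7.37
= −81.42 dBm → −81.4 dBm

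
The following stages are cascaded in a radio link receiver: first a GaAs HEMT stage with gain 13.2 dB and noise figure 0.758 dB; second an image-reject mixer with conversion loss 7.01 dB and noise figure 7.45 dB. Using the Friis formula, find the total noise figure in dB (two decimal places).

Convert to linear (a loss of L dB is a gain of −L dB): F_i = 10^(NF_i/10), G_i = 10^(G_i,dB/10)
  Stage 1: F_1 = 10^(0.758/10) = 1.191, G_1 = 10^(13.2/10) = 20.89
  Stage 2: F_2 = 10^(7.45/10) = 5.559, G_2 = 10^(−7.01/10) = 0.1991
Friis cascade:
  F = 1.191 + (5.559 − 1)/20.89 = 1.409
NF = 10 log₁₀(1.409) = 1.49 dB

1.49 dB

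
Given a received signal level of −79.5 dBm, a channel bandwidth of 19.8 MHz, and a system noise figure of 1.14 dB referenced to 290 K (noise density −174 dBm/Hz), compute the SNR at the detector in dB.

Noise floor: N = −174 + 10 log₁₀(B) + NF
10 log₁₀(1.98×10⁷) = 72.97 dB
N = −174 + 72.97 + 1.14 = −99.89 dBm
SNR = P_sig − N = −79.5 − (−99.89) = 20.39 dB → 20.4 dB

20.4 dB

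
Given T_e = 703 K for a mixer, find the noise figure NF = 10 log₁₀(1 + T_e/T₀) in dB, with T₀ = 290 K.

F = 1 + T_e/T₀ = 1 + 703/290 = 3.42414
NF = 10 log₁₀(3.42414) = 5.35 dB

5.35 dB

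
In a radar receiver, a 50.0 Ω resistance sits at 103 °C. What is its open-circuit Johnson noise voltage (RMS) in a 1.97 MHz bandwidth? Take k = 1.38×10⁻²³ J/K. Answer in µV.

1.43 µV

T = 103 °C + 273.15 = 376.15 K
V_n = √(4kTRB)
4kTRB = 4 × 1.38×10⁻²³ × 376.15 × 5.00×10¹ × 1.97×10⁶ = 2.05×10⁻¹² V²
V_n = √(2.05×10⁻¹²) = 1.43×10⁻⁶ V = 1.43 µV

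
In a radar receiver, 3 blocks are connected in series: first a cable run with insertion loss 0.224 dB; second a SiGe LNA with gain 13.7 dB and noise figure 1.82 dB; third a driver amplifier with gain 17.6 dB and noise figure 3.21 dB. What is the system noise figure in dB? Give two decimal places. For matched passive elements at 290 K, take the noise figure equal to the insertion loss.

2.18 dB

Convert to linear (a loss of L dB is a gain of −L dB): F_i = 10^(NF_i/10), G_i = 10^(G_i,dB/10)
  Stage 1: F_1 = 10^(0.224/10) = 1.053, G_1 = 10^(−0.224/10) = 0.9497
  Stage 2: F_2 = 10^(1.82/10) = 1.521, G_2 = 10^(13.7/10) = 23.44
  Stage 3: F_3 = 10^(3.21/10) = 2.094, G_3 = 10^(17.6/10) = 57.54
Friis cascade:
  F = 1.053 + (1.521 − 1)/0.9497 + (2.094 − 1)/22.26 = 1.650
NF = 10 log₁₀(1.650) = 2.18 dB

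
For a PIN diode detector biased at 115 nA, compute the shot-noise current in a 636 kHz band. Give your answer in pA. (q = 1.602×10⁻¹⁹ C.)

I_n = √(2qI·B)
2qI·B = 2 × 1.602×10⁻¹⁹ × 1.15×10⁻⁷ × 6.36×10⁵ = 2.34×10⁻²⁰ A²
I_n = √(2.34×10⁻²⁰) = 1.53×10⁻¹⁰ A = 153 pA

153 pA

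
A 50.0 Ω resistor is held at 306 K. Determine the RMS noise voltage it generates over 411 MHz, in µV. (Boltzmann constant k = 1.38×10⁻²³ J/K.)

V_n = √(4kTRB)
4kTRB = 4 × 1.38×10⁻²³ × 306 × 5.00×10¹ × 4.11×10⁸ = 3.47×10⁻¹⁰ V²
V_n = √(3.47×10⁻¹⁰) = 1.86×10⁻⁵ V = 18.6 µV

18.6 µV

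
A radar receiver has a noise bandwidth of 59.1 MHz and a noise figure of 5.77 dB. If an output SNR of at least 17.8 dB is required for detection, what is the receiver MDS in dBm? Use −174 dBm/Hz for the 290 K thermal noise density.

−72.7 dBm

Sensitivity = −174 + 10 log₁₀(B) + NF + SNR_min
= −174 + 77.72 + 5.77 + 17.8
= −72.71 dBm → −72.7 dBm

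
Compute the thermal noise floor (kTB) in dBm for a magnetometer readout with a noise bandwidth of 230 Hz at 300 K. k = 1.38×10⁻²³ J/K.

−150.2 dBm

P_n = kTB = 1.38×10⁻²³ × 300 × 2.30×10² = 9.52×10⁻¹⁹ W
In dBm: 10 log₁₀(9.52×10⁻¹⁹ / 10⁻³) = −150.2 dBm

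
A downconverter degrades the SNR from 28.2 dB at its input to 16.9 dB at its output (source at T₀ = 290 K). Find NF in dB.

11.3 dB

NF (dB) = SNR_in(dB) − SNR_out(dB) when the source is at T₀
NF = 28.2 − 16.9 = 11.3 dB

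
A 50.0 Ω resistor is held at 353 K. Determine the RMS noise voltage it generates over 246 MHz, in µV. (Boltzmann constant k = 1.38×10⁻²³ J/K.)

V_n = √(4kTRB)
4kTRB = 4 × 1.38×10⁻²³ × 353 × 5.00×10¹ × 2.46×10⁸ = 2.40×10⁻¹⁰ V²
V_n = √(2.40×10⁻¹⁰) = 1.55×10⁻⁵ V = 15.5 µV

15.5 µV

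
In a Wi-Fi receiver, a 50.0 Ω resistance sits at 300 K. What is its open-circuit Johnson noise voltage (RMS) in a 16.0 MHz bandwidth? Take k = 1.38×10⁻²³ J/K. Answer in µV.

3.64 µV

V_n = √(4kTRB)
4kTRB = 4 × 1.38×10⁻²³ × 300 × 5.00×10¹ × 1.60×10⁷ = 1.32×10⁻¹¹ V²
V_n = √(1.32×10⁻¹¹) = 3.64×10⁻⁶ V = 3.64 µV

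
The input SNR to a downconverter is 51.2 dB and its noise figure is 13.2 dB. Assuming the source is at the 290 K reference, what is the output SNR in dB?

38.0 dB

By definition F = SNR_in/SNR_out, so in dB: SNR_out = SNR_in − NF
SNR_out = 51.2 − 13.2 = 38.0 dB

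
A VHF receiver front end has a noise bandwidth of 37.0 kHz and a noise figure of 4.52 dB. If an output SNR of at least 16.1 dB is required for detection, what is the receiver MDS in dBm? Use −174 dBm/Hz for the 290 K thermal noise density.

−107.7 dBm

Sensitivity = −174 + 10 log₁₀(B) + NF + SNR_min
= −174 + 45.68 + 4.52 + 16.1
= −107.70 dBm → −107.7 dBm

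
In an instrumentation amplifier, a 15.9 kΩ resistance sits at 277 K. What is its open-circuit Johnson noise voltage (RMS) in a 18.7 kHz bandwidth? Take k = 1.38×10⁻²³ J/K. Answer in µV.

2.13 µV

V_n = √(4kTRB)
4kTRB = 4 × 1.38×10⁻²³ × 277 × 1.59×10⁴ × 1.87×10⁴ = 4.55×10⁻¹² V²
V_n = √(4.55×10⁻¹²) = 2.13×10⁻⁶ V = 2.13 µV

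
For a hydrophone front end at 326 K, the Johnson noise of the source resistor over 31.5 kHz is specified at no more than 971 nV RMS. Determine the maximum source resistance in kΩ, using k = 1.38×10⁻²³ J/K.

1.66 kΩ

Johnson–Nyquist: V_n = √(4kTRB) ⇒ R = V_n² / (4kTB)
4kTB = 4 × 1.38×10⁻²³ × 326 × 3.15×10⁴ = 5.67×10⁻¹⁶
R = (9.71×10⁻⁷)² / 5.67×10⁻¹⁶ = 1.66×10³ Ω = 1.66 kΩ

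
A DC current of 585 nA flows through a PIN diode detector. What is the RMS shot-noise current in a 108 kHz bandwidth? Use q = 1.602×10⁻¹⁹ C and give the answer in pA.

142 pA

I_n = √(2qI·B)
2qI·B = 2 × 1.602×10⁻¹⁹ × 5.85×10⁻⁷ × 1.08×10⁵ = 2.02×10⁻²⁰ A²
I_n = √(2.02×10⁻²⁰) = 1.42×10⁻¹⁰ A = 142 pA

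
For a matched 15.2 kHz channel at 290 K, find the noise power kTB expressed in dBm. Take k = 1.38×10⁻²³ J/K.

−132.2 dBm

P_n = kTB = 1.38×10⁻²³ × 290 × 1.52×10⁴ = 6.08×10⁻¹⁷ W
In dBm: 10 log₁₀(6.08×10⁻¹⁷ / 10⁻³) = −132.2 dBm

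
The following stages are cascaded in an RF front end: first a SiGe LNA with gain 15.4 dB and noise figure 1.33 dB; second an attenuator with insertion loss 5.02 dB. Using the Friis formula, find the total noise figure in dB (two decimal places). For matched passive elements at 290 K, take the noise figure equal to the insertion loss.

Convert to linear (a loss of L dB is a gain of −L dB): F_i = 10^(NF_i/10), G_i = 10^(G_i,dB/10)
  Stage 1: F_1 = 10^(1.33/10) = 1.358, G_1 = 10^(15.4/10) = 34.67
  Stage 2: F_2 = 10^(5.02/10) = 3.177, G_2 = 10^(−5.02/10) = 0.3148
Friis cascade:
  F = 1.358 + (3.177 − 1)/34.67 = 1.421
NF = 10 log₁₀(1.421) = 1.53 dB

1.53 dB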